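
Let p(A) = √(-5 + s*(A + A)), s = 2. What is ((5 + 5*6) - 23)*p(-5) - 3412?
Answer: -3412 + 60*I ≈ -3412.0 + 60.0*I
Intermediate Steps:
p(A) = √(-5 + 4*A) (p(A) = √(-5 + 2*(A + A)) = √(-5 + 2*(2*A)) = √(-5 + 4*A))
((5 + 5*6) - 23)*p(-5) - 3412 = ((5 + 5*6) - 23)*√(-5 + 4*(-5)) - 3412 = ((5 + 30) - 23)*√(-5 - 20) - 3412 = (35 - 23)*√(-25) - 3412 = 12*(5*I) - 3412 = 60*I - 3412 = -3412 + 60*I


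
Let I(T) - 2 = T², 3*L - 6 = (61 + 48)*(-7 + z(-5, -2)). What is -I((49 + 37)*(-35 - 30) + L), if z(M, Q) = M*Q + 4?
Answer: -256032019/9 ≈ -2.8448e+7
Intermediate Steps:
z(M, Q) = 4 + M*Q
L = 769/3 (L = 2 + ((61 + 48)*(-7 + (4 - 5*(-2))))/3 = 2 + (109*(-7 + (4 + 10)))/3 = 2 + (109*(-7 + 14))/3 = 2 + (109*7)/3 = 2 + (⅓)*763 = 2 + 763/3 = 769/3 ≈ 256.33)
I(T) = 2 + T²
-I((49 + 37)*(-35 - 30) + L) = -(2 + ((49 + 37)*(-35 - 30) + 769/3)²) = -(2 + (86*(-65) + 769/3)²) = -(2 + (-5590 + 769/3)²) = -(2 + (-16001/3)²) = -(2 + 256032001/9) = -1*256032019/9 = -256032019/9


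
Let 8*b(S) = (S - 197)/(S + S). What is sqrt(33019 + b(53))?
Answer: sqrt(92749894)/53 ≈ 181.71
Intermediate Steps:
b(S) = (-197 + S)/(16*S) (b(S) = ((S - 197)/(S + S))/8 = ((-197 + S)/((2*S)))/8 = ((-197 + S)*(1/(2*S)))/8 = ((-197 + S)/(2*S))/8 = (-197 + S)/(16*S))
sqrt(33019 + b(53)) = sqrt(33019 + (1/16)*(-197 + 53)/53) = sqrt(33019 + (1/16)*(1/53)*(-144)) = sqrt(33019 - 9/53) = sqrt(1749998/53) = sqrt(92749894)/53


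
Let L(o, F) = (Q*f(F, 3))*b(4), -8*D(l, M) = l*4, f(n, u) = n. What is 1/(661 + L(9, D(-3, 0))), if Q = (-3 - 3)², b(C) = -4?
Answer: 1/445 ≈ 0.0022472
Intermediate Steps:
D(l, M) = -l/2 (D(l, M) = -l*4/8 = -l/2)
Q = 36 (Q = (-6)² = 36)
L(o, F) = -144*F (L(o, F) = (36*F)*(-4) = -144*F)
1/(661 + L(9, D(-3, 0))) = 1/(661 - (-72)*(-3)) = 1/(661 - 144*3/2) = 1/(661 - 216) = 1/445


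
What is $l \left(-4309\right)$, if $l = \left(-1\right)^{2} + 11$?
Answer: $-51708$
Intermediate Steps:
$l = 12$ ($l = 1 + 11 = 12$)
$l \left(-4309\right) = 12 \left(-4309\right) = -51708$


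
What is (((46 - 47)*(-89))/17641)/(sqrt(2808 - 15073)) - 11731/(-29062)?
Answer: 11731/29062 - 89*I*sqrt(12265)/216366865 ≈ 0.40365 - 4.5555e-5*I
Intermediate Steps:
(((46 - 47)*(-89))/17641)/(sqrt(2808 - 15073)) - 11731/(-29062) = (-1*(-89)*(1/17641))/(sqrt(-12265)) - 11731*(-1/29062) = (89*(1/17641))/((I*sqrt(12265))) + 11731/29062 = 89*(-I*sqrt(12265)/12265)/17641 + 11731/29062 = -89*I*sqrt(12265)/216366865 + 11731/29062 = 11731/29062 - 89*I*sqrt(12265)/216366865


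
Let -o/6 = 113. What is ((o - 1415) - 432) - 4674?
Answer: -7199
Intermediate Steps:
o = -678 (o = -6*113 = -678)
((o - 1415) - 432) - 4674 = ((-678 - 1415) - 432) - 4674 = (-2093 - 432) - 4674 = -2525 - 4674 = -7199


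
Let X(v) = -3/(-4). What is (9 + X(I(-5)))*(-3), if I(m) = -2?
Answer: -117/4 ≈ -29.250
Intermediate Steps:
X(v) = 3/4 (X(v) = -3*(-1/4) = 3/4)
(9 + X(I(-5)))*(-3) = (9 + 3/4)*(-3) = (39/4)*(-3) = -117/4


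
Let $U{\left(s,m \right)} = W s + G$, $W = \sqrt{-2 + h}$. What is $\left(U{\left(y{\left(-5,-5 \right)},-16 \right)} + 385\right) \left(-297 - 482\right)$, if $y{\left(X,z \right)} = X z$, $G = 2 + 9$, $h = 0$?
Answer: $-308484 - 19475 i \sqrt{2} \approx -3.0848 \cdot 10^{5} - 27542.0 i$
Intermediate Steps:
$G = 11$
$W = i \sqrt{2}$ ($W = \sqrt{-2 + 0} = \sqrt{-2} = i \sqrt{2} \approx 1.4142 i$)
$U{\left(s,m \right)} = 11 + i s \sqrt{2}$ ($U{\left(s,m \right)} = i \sqrt{2} s + 11 = i s \sqrt{2} + 11 = 11 + i s \sqrt{2}$)
$\left(U{\left(y{\left(-5,-5 \right)},-16 \right)} + 385\right) \left(-297 - 482\right) = \left(\left(11 + i \left(\left(-5\right) \left(-5\right)\right) \sqrt{2}\right) + 385\right) \left(-297 - 482\right) = \left(\left(11 + i 25 \sqrt{2}\right) + 385\right) \left(-779\right) = \left(\left(11 + 25 i \sqrt{2}\right) + 385\right) \left(-779\right) = \left(396 + 25 i \sqrt{2}\right) \left(-779\right) = -308484 - 19475 i \sqrt{2}$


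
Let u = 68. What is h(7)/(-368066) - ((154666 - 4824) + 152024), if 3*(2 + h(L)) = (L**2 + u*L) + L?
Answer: -166659916997/552099 ≈ -3.0187e+5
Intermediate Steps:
h(L) = -2 + 23*L + L**2/3 (h(L) = -2 + ((L**2 + 68*L) + L)/3 = -2 + (L**2 + 69*L)/3 = -2 + (23*L + L**2/3) = -2 + 23*L + L**2/3)
h(7)/(-368066) - ((154666 - 4824) + 152024) = (-2 + 23*7 + (1/3)*7**2)/(-368066) - ((154666 - 4824) + 152024) = (-2 + 161 + (1/3)*49)*(-1/368066) - (149842 + 152024) = (-2 + 161 + 49/3)*(-1/368066) - 1*301866 = (526/3)*(-1/368066) - 301866 = -263/552099 - 301866 = -166659916997/552099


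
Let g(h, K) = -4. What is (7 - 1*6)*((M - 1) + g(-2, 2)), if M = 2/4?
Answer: -9/2 ≈ -4.5000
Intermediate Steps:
M = 1/2 (M = 2*(1/4) = 1/2 ≈ 0.50000)
(7 - 1*6)*((M - 1) + g(-2, 2)) = (7 - 1*6)*((1/2 - 1) - 4) = (7 - 6)*(-1/2 - 4) = 1*(-9/2) = -9/2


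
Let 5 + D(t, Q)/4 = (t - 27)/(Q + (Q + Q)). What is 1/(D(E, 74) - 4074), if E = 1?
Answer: -111/454486 ≈ -0.00024423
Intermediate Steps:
D(t, Q) = -20 + 4*(-27 + t)/(3*Q) (D(t, Q) = -20 + 4*((t - 27)/(Q + (Q + Q))) = -20 + 4*((-27 + t)/(Q + 2*Q)) = -20 + 4*((-27 + t)/((3*Q))) = -20 + 4*((-27 + t)*(1/(3*Q))) = -20 + 4*((-27 + t)/(3*Q)) = -20 + 4*(-27 + t)/(3*Q))
1/(D(E, 74) - 4074) = 1/((4/3)*(-27 + 1 - 15*74)/74 - 4074) = 1/((4/3)*(1/74)*(-27 + 1 - 1110) - 4074) = 1/((4/3)*(1/74)*(-1136) - 4074) = 1/(-2272/111 - 4074) = 1/(-454486/111) = -111/454486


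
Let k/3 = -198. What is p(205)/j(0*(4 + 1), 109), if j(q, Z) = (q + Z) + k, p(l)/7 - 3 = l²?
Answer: -294196/485 ≈ -606.59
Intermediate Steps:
k = -594 (k = 3*(-198) = -594)
p(l) = 21 + 7*l²
j(q, Z) = -594 + Z + q (j(q, Z) = (q + Z) - 594 = (Z + q) - 594 = -594 + Z + q)
p(205)/j(0*(4 + 1), 109) = (21 + 7*205²)/(-594 + 109 + 0*(4 + 1)) = (21 + 7*42025)/(-594 + 109 + 0*5) = (21 + 294175)/(-594 + 109 + 0) = 294196/(-485) = 294196*(-1/485) = -294196/485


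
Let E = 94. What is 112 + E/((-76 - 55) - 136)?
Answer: 29810/267 ≈ 111.65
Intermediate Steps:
112 + E/((-76 - 55) - 136) = 112 + 94/((-76 - 55) - 136) = 112 + 94/(-131 - 136) = 112 + 94/(-267) = 112 - 1/267*94 = 112 - 94/267 = 29810/267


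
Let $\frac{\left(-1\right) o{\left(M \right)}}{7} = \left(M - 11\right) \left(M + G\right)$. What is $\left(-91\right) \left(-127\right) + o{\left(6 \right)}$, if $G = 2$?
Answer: $11837$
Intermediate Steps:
$o{\left(M \right)} = - 7 \left(-11 + M\right) \left(2 + M\right)$ ($o{\left(M \right)} = - 7 \left(M - 11\right) \left(M + 2\right) = - 7 \left(-11 + M\right) \left(2 + M\right)$)
$\left(-91\right) \left(-127\right) + o{\left(6 \right)} = \left(-91\right) \left(-127\right) + \left(154 - 7 \cdot 6^{2} + 63 \cdot 6\right) = 11557 + \left(154 - 252 + 378\right) = 11557 + 280 = 11837$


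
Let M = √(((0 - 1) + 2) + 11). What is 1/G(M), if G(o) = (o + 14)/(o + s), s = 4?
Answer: 11/46 + 5*√3/46 ≈ 0.42740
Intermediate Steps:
M = 2*√3 (M = √((-1 + 2) + 11) = √(1 + 11) = √12 = 2*√3 ≈ 3.4641)
G(o) = (14 + o)/(4 + o) (G(o) = (o + 14)/(o + 4) = (14 + o)/(4 + o))
1/G(M) = 1/((14 + 2*√3)/(4 + 2*√3)) = (4 + 2*√3)/(14 + 2*√3)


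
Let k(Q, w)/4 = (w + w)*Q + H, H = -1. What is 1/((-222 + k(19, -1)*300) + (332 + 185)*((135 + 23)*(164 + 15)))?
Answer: 1/14574772 ≈ 6.8612e-8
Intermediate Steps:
k(Q, w) = -4 + 8*Q*w (k(Q, w) = 4*((w + w)*Q - 1) = 4*((2*w)*Q - 1) = 4*(2*Q*w - 1) = 4*(-1 + 2*Q*w) = -4 + 8*Q*w)
1/((-222 + k(19, -1)*300) + (332 + 185)*((135 + 23)*(164 + 15))) = 1/((-222 + (-4 + 8*19*(-1))*300) + (332 + 185)*((135 + 23)*(164 + 15))) = 1/((-222 + (-4 - 152)*300) + 517*(158*179)) = 1/((-222 - 156*300) + 517*28282) = 1/((-222 - 46800) + 14621794) = 1/(-47022 + 14621794) = 1/14574772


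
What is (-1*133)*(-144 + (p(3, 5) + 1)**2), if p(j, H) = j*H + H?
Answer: -39501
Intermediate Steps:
p(j, H) = H + H*j (p(j, H) = H*j + H = H + H*j)
(-1*133)*(-144 + (p(3, 5) + 1)**2) = (-1*133)*(-144 + (5*(1 + 3) + 1)**2) = -133*(-144 + (5*4 + 1)**2) = -133*(-144 + (20 + 1)**2) = -133*(-144 + 21**2) = -133*(-144 + 441) = -133*297 = -39501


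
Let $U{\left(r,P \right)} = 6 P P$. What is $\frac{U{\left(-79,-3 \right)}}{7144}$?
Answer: $\frac{27}{3572} \approx 0.0075588$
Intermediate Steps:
$U{\left(r,P \right)} = 6 P^{2}$
$\frac{U{\left(-79,-3 \right)}}{7144} = \frac{6 \left(-3\right)^{2}}{7144} = 6 \cdot 9 \cdot \frac{1}{7144} = 54 \cdot \frac{1}{7144} = \frac{27}{3572}$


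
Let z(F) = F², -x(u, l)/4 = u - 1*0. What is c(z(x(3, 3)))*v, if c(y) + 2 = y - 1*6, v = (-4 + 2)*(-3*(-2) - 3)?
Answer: -816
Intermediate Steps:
x(u, l) = -4*u (x(u, l) = -4*(u - 1*0) = -4*(u + 0) = -4*u)
v = -6 (v = -2*(6 - 3) = -2*3 = -6)
c(y) = -8 + y (c(y) = -2 + (y - 1*6) = -2 + (y - 6) = -2 + (-6 + y) = -8 + y)
c(z(x(3, 3)))*v = (-8 + (-4*3)²)*(-6) = (-8 + (-12)²)*(-6) = (-8 + 144)*(-6) = 136*(-6) = -816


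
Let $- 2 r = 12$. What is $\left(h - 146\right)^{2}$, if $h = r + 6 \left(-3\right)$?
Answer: $28900$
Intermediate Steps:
$r = -6$ ($r = \left(- \frac{1}{2}\right) 12 = -6$)
$h = -24$ ($h = -6 + 6 \left(-3\right) = -6 - 18 = -24$)
$\left(h - 146\right)^{2} = \left(-24 - 146\right)^{2} = \left(-170\right)^{2} = 28900$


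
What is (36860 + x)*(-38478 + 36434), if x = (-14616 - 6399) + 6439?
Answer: -45548496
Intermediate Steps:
x = -14576 (x = -21015 + 6439 = -14576)
(36860 + x)*(-38478 + 36434) = (36860 - 14576)*(-38478 + 36434) = 22284*(-2044) = -45548496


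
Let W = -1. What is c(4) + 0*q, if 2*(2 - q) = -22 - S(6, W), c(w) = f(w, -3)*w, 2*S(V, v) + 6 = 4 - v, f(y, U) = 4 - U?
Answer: 28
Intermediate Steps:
S(V, v) = -1 - v/2 (S(V, v) = -3 + (4 - v)/2 = -3 + (2 - v/2) = -1 - v/2)
c(w) = 7*w (c(w) = (4 - 1*(-3))*w = (4 + 3)*w = 7*w)
q = 51/4 (q = 2 - (-22 - (-1 - 1/2*(-1)))/2 = 2 - (-22 - (-1 + 1/2))/2 = 2 - (-22 - 1*(-1/2))/2 = 2 - (-22 + 1/2)/2 = 2 - 1/2*(-43/2) = 2 + 43/4 = 51/4 ≈ 12.750)
c(4) + 0*q = 7*4 + 0*(51/4) = 28 + 0 = 28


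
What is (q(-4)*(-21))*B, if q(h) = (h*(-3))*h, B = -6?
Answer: -6048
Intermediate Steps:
q(h) = -3*h**2 (q(h) = (-3*h)*h = -3*h**2)
(q(-4)*(-21))*B = (-3*(-4)**2*(-21))*(-6) = (-3*16*(-21))*(-6) = -48*(-21)*(-6) = 1008*(-6) = -6048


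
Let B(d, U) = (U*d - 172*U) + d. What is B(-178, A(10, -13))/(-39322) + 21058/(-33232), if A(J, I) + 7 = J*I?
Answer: -603900445/326687176 ≈ -1.8486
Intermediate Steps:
A(J, I) = -7 + I*J (A(J, I) = -7 + J*I = -7 + I*J)
B(d, U) = d - 172*U + U*d (B(d, U) = (-172*U + U*d) + d = d - 172*U + U*d)
B(-178, A(10, -13))/(-39322) + 21058/(-33232) = (-178 - 172*(-7 - 13*10) + (-7 - 13*10)*(-178))/(-39322) + 21058/(-33232) = (-178 - 172*(-7 - 130) + (-7 - 130)*(-178))*(-1/39322) + 21058*(-1/33232) = (-178 - 172*(-137) - 137*(-178))*(-1/39322) - 10529/16616 = (-178 + 23564 + 24386)*(-1/39322) - 10529/16616 = 47772*(-1/39322) - 10529/16616 = -23886/19661 - 10529/16616 = -603900445/326687176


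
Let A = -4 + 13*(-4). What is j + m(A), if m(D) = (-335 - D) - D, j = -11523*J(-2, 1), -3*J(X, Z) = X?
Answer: -7905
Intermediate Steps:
J(X, Z) = -X/3
j = -7682 (j = -(-3841)*(-2) = -11523*2/3 = -7682)
A = -56 (A = -4 - 52 = -56)
m(D) = -335 - 2*D
j + m(A) = -7682 + (-335 - 2*(-56)) = -7682 + (-335 + 112) = -7682 - 223 = -7905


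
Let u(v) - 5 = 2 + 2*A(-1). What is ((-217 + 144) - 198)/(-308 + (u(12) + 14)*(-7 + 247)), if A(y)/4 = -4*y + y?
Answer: -271/10492 ≈ -0.025829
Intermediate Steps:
A(y) = -12*y (A(y) = 4*(-4*y + y) = 4*(-3*y) = -12*y)
u(v) = 31 (u(v) = 5 + (2 + 2*(-12*(-1))) = 5 + (2 + 2*12) = 5 + (2 + 24) = 5 + 26 = 31)
((-217 + 144) - 198)/(-308 + (u(12) + 14)*(-7 + 247)) = ((-217 + 144) - 198)/(-308 + (31 + 14)*(-7 + 247)) = (-73 - 198)/(-308 + 45*240) = -271/(-308 + 10800) = -271/10492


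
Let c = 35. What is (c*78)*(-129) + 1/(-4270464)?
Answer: -1503929306881/4270464 ≈ -3.5217e+5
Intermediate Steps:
(c*78)*(-129) + 1/(-4270464) = (35*78)*(-129) + 1/(-4270464) = 2730*(-129) - 1/4270464 = -352170 - 1/4270464 = -1503929306881/4270464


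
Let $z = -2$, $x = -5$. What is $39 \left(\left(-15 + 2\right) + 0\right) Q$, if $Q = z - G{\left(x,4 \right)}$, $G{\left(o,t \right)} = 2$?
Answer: $2028$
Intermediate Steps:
$Q = -4$ ($Q = -2 - 2 = -4$)
$39 \left(\left(-15 + 2\right) + 0\right) Q = 39 \left(\left(-15 + 2\right) + 0\right) \left(-4\right) = 39 \left(-13 + 0\right) \left(-4\right) = 39 \left(-13\right) \left(-4\right) = \left(-507\right) \left(-4\right) = 2028$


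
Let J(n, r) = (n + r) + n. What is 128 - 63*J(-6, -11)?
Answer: 1577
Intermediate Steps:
J(n, r) = r + 2*n
128 - 63*J(-6, -11) = 128 - 63*(-11 + 2*(-6)) = 128 - 63*(-11 - 12) = 128 - 63*(-23) = 128 + 1449 = 1577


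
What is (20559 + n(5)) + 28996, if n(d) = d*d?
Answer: 49580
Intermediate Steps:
n(d) = d²
(20559 + n(5)) + 28996 = (20559 + 5²) + 28996 = (20559 + 25) + 28996 = 20584 + 28996 = 49580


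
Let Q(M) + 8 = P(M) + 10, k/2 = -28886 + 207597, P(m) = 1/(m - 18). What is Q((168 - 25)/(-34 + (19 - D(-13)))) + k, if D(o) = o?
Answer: 63978894/179 ≈ 3.5742e+5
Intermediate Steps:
P(m) = 1/(-18 + m)
k = 357422 (k = 2*(-28886 + 207597) = 2*178711 = 357422)
Q(M) = 2 + 1/(-18 + M) (Q(M) = -8 + (1/(-18 + M) + 10) = -8 + (10 + 1/(-18 + M)) = 2 + 1/(-18 + M))
Q((168 - 25)/(-34 + (19 - D(-13)))) + k = (-35 + 2*((168 - 25)/(-34 + (19 - 1*(-13)))))/(-18 + (168 - 25)/(-34 + (19 - 1*(-13)))) + 357422 = (-35 + 2*(143/(-34 + (19 + 13))))/(-18 + 143/(-34 + (19 + 13))) + 357422 = (-35 + 2*(143/(-34 + 32)))/(-18 + 143/(-34 + 32)) + 357422 = (-35 + 2*(143/(-2)))/(-18 + 143/(-2)) + 357422 = (-35 + 2*(143*(-½)))/(-18 + 143*(-½)) + 357422 = (-35 + 2*(-143/2))/(-18 - 143/2) + 357422 = (-35 - 143)/(-179/2) + 357422 = -2/179*(-178) + 357422 = 356/179 + 357422 = 63978894/179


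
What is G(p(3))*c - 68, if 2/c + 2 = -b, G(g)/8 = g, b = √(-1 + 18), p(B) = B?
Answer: -788/13 - 48*√17/13 ≈ -75.839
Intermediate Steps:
b = √17 ≈ 4.1231
G(g) = 8*g
c = 2/(-2 - √17) ≈ -0.32663
G(p(3))*c - 68 = (8*3)*(4/13 - 2*√17/13) - 68 = 24*(4/13 - 2*√17/13) - 68 = (96/13 - 48*√17/13) - 68 = -788/13 - 48*√17/13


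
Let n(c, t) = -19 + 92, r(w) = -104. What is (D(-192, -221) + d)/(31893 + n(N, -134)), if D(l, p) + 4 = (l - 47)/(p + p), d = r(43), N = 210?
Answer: -47497/14128972 ≈ -0.0033617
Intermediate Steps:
d = -104
n(c, t) = 73
D(l, p) = -4 + (-47 + l)/(2*p) (D(l, p) = -4 + (l - 47)/(p + p) = -4 + (-47 + l)/((2*p)) = -4 + (-47 + l)*(1/(2*p)) = -4 + (-47 + l)/(2*p))
(D(-192, -221) + d)/(31893 + n(N, -134)) = ((½)*(-47 - 192 - 8*(-221))/(-221) - 104)/(31893 + 73) = ((½)*(-1/221)*(-47 - 192 + 1768) - 104)/31966 = ((½)*(-1/221)*1529 - 104)*(1/31966) = (-1529/442 - 104)*(1/31966) = -47497/442*1/31966 = -47497/14128972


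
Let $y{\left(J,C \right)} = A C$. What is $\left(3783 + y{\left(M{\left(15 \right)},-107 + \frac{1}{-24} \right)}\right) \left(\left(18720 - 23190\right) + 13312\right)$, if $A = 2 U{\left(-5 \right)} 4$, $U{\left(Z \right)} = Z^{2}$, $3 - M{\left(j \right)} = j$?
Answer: $- \frac{467529592}{3} \approx -1.5584 \cdot 10^{8}$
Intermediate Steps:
$M{\left(j \right)} = 3 - j$
$A = 200$ ($A = 2 \left(-5\right)^{2} \cdot 4 = 2 \cdot 25 \cdot 4 = 50 \cdot 4 = 200$)
$y{\left(J,C \right)} = 200 C$
$\left(3783 + y{\left(M{\left(15 \right)},-107 + \frac{1}{-24} \right)}\right) \left(\left(18720 - 23190\right) + 13312\right) = \left(3783 + 200 \left(-107 + \frac{1}{-24}\right)\right) \left(\left(18720 - 23190\right) + 13312\right) = \left(3783 + 200 \left(-107 - \frac{1}{24}\right)\right) \left(-4470 + 13312\right) = \left(3783 + 200 \left(- \frac{2569}{24}\right)\right) 8842 = \left(3783 - \frac{64225}{3}\right) 8842 = \left(- \frac{52876}{3}\right) 8842 = - \frac{467529592}{3}$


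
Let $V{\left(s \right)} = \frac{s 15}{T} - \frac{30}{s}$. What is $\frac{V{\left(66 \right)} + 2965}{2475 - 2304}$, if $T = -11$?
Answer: $\frac{10540}{627} \approx 16.81$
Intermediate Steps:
$V{\left(s \right)} = - \frac{30}{s} - \frac{15 s}{11}$ ($V{\left(s \right)} = \frac{s 15}{-11} - \frac{30}{s} = 15 s \left(- \frac{1}{11}\right) - \frac{30}{s} = - \frac{15 s}{11} - \frac{30}{s} = - \frac{30}{s} - \frac{15 s}{11}$)
$\frac{V{\left(66 \right)} + 2965}{2475 - 2304} = \frac{\left(- \frac{30}{66} - 90\right) + 2965}{2475 - 2304} = \frac{\left(\left(-30\right) \frac{1}{66} - 90\right) + 2965}{171} = \left(\left(- \frac{5}{11} - 90\right) + 2965\right) \frac{1}{171} = \left(- \frac{995}{11} + 2965\right) \frac{1}{171} = \frac{31620}{11} \cdot \frac{1}{171} = \frac{10540}{627}$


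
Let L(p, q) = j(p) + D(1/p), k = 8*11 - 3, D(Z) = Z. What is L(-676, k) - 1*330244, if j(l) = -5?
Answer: -223248325/676 ≈ -3.3025e+5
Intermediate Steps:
k = 85 (k = 88 - 3 = 85)
L(p, q) = -5 + 1/p
L(-676, k) - 1*330244 = (-5 + 1/(-676)) - 1*330244 = (-5 - 1/676) - 330244 = -3381/676 - 330244 = -223248325/676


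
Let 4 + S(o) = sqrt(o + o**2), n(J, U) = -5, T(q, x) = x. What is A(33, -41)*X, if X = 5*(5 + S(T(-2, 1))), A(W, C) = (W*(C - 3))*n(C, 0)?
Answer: 36300 + 36300*sqrt(2) ≈ 87636.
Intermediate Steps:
S(o) = -4 + sqrt(o + o**2)
A(W, C) = -5*W*(-3 + C) (A(W, C) = (W*(C - 3))*(-5) = (W*(-3 + C))*(-5) = -5*W*(-3 + C))
X = 5 + 5*sqrt(2) (X = 5*(5 + (-4 + sqrt(1*(1 + 1)))) = 5*(5 + (-4 + sqrt(1*2))) = 5*(5 + (-4 + sqrt(2))) = 5*(1 + sqrt(2)) = 5 + 5*sqrt(2) ≈ 12.071)
A(33, -41)*X = (5*33*(3 - 1*(-41)))*(5 + 5*sqrt(2)) = (5*33*(3 + 41))*(5 + 5*sqrt(2)) = (5*33*44)*(5 + 5*sqrt(2)) = 7260*(5 + 5*sqrt(2)) = 36300 + 36300*sqrt(2)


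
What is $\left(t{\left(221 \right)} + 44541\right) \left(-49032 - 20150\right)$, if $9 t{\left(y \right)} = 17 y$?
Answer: $- \frac{27992835932}{9} \approx -3.1103 \cdot 10^{9}$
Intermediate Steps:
$t{\left(y \right)} = \frac{17 y}{9}$
$\left(t{\left(221 \right)} + 44541\right) \left(-49032 - 20150\right) = \left(\frac{17}{9} \cdot 221 + 44541\right) \left(-49032 - 20150\right) = \left(\frac{3757}{9} + 44541\right) \left(-69182\right) = \frac{404626}{9} \left(-69182\right) = - \frac{27992835932}{9}$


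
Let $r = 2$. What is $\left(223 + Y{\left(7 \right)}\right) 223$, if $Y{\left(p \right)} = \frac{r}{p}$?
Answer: $\frac{348549}{7} \approx 49793.0$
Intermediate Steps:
$Y{\left(p \right)} = \frac{2}{p}$
$\left(223 + Y{\left(7 \right)}\right) 223 = \left(223 + \frac{2}{7}\right) 223 = \frac{1563}{7} \cdot 223 = \frac{348549}{7}$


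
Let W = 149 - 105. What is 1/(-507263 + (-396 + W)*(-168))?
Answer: -1/448127 ≈ -2.2315e-6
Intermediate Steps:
W = 44
1/(-507263 + (-396 + W)*(-168)) = 1/(-507263 + (-396 + 44)*(-168)) = 1/(-507263 - 352*(-168)) = 1/(-507263 + 59136) = 1/(-448127) = -1/448127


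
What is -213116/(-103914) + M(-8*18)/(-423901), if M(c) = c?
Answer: 45177524566/22024624257 ≈ 2.0512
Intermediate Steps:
-213116/(-103914) + M(-8*18)/(-423901) = -213116/(-103914) - 8*18/(-423901) = -213116*(-1/103914) - 144*(-1/423901) = 106558/51957 + 144/423901 = 45177524566/22024624257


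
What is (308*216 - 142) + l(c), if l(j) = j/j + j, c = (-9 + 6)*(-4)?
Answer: 66399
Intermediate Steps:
c = 12 (c = -3*(-4) = 12)
l(j) = 1 + j
(308*216 - 142) + l(c) = (308*216 - 142) + (1 + 12) = (66528 - 142) + 13 = 66386 + 13 = 66399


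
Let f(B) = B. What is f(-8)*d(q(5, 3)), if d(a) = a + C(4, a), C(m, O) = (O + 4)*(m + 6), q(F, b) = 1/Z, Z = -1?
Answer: -232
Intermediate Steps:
q(F, b) = -1 (q(F, b) = 1/(-1) = -1)
C(m, O) = (4 + O)*(6 + m)
d(a) = 40 + 11*a (d(a) = a + (24 + 4*4 + 6*a + a*4) = a + (24 + 16 + 6*a + 4*a) = a + (40 + 10*a) = 40 + 11*a)
f(-8)*d(q(5, 3)) = -8*(40 + 11*(-1)) = -8*(40 - 11) = -8*29 = -232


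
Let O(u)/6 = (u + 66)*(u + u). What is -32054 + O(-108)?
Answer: 22378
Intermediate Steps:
O(u) = 12*u*(66 + u) (O(u) = 6*((u + 66)*(u + u)) = 6*((66 + u)*(2*u)) = 6*(2*u*(66 + u)) = 12*u*(66 + u))
-32054 + O(-108) = -32054 + 12*(-108)*(66 - 108) = -32054 + 12*(-108)*(-42) = -32054 + 54432 = 22378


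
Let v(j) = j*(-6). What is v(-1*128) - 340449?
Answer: -339681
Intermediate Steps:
v(j) = -6*j
v(-1*128) - 340449 = -(-6)*128 - 340449 = -6*(-128) - 340449 = 768 - 340449 = -339681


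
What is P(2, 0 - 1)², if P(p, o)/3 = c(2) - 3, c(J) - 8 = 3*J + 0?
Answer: 1089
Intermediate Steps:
c(J) = 8 + 3*J (c(J) = 8 + (3*J + 0) = 8 + 3*J)
P(p, o) = 33 (P(p, o) = 3*((8 + 3*2) - 3) = 3*((8 + 6) - 3) = 3*(14 - 3) = 3*11 = 33)
P(2, 0 - 1)² = 33² = 1089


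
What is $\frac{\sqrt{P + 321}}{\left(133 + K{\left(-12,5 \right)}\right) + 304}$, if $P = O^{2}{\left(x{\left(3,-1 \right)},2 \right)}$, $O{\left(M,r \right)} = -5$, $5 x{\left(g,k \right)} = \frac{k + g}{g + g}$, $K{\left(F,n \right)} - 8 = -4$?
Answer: $\frac{\sqrt{346}}{441} \approx 0.042179$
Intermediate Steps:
$K{\left(F,n \right)} = 4$ ($K{\left(F,n \right)} = 8 - 4 = 4$)
$x{\left(g,k \right)} = \frac{g + k}{10 g}$ ($x{\left(g,k \right)} = \frac{\left(k + g\right) \frac{1}{g + g}}{5} = \frac{\left(g + k\right) \frac{1}{2 g}}{5} = \frac{\frac{1}{2} \frac{1}{g} \left(g + k\right)}{5} = \frac{g + k}{10 g}$)
$P = 25$ ($P = \left(-5\right)^{2} = 25$)
$\frac{\sqrt{P + 321}}{\left(133 + K{\left(-12,5 \right)}\right) + 304} = \frac{\sqrt{25 + 321}}{\left(133 + 4\right) + 304} = \frac{\sqrt{346}}{137 + 304} = \frac{\sqrt{346}}{441}$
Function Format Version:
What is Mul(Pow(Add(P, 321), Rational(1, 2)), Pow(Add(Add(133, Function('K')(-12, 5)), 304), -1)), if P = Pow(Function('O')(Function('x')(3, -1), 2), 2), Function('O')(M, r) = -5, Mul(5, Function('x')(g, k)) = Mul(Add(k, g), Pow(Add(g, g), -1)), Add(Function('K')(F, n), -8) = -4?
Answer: Mul(Rational(1, 441), Pow(346, Rational(1, 2))) ≈ 0.042179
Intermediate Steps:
Function('K')(F, n) = 4 (Function('K')(F, n) = Add(8, -4) = 4)
Function('x')(g, k) = Mul(Rational(1, 10), Pow(g, -1), Add(g, k)) (Function('x')(g, k) = Mul(Rational(1, 5), Mul(Add(k, g), Pow(Add(g, g), -1))) = Mul(Rational(1, 5), Mul(Add(g, k), Pow(Mul(2, g), -1))) = Mul(Rational(1, 5), Mul(Add(g, k), Mul(Rational(1, 2), Pow(g, -1)))) = Mul(Rational(1, 5), Mul(Rational(1, 2), Pow(g, -1), Add(g, k))) = Mul(Rational(1, 10), Pow(g, -1), Add(g, k)))
P = 25 (P = Pow(-5, 2) = 25)
Mul(Pow(Add(P, 321), Rational(1, 2)), Pow(Add(Add(133, Function('K')(-12, 5)), 304), -1)) = Mul(Pow(Add(25, 321), Rational(1, 2)), Pow(Add(Add(133, 4), 304), -1)) = Mul(Pow(346, Rational(1, 2)), Pow(Add(137, 304), -1)) = Mul(Pow(346, Rational(1, 2)), Pow(441, -1)) = Mul(Pow(346, Rational(1, 2)), Rational(1, 441)) = Mul(Rational(1, 441), Pow(346, Rational(1, 2)))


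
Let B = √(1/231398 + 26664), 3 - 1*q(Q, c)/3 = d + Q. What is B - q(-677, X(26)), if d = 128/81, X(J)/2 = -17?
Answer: -54952/27 + √1427724797579654/231398 ≈ -1872.0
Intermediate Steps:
X(J) = -34 (X(J) = 2*(-17) = -34)
d = 128/81 (d = 128*(1/81) = 128/81 ≈ 1.5802)
q(Q, c) = 115/27 - 3*Q (q(Q, c) = 9 - 3*(128/81 + Q) = 9 + (-128/27 - 3*Q) = 115/27 - 3*Q)
B = √1427724797579654/231398 (B = √(1/231398 + 26664) = √(6169996273/231398) = √1427724797579654/231398 ≈ 163.29)
B - q(-677, X(26)) = √1427724797579654/231398 - (115/27 - 3*(-677)) = √1427724797579654/231398 - (115/27 + 2031) = √1427724797579654/231398 - 1*54952/27 = √1427724797579654/231398 - 54952/27 = -54952/27 + √1427724797579654/231398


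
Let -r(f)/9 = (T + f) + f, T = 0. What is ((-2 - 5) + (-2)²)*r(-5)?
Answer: -270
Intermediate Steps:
r(f) = -18*f (r(f) = -9*((0 + f) + f) = -9*(f + f) = -18*f)
((-2 - 5) + (-2)²)*r(-5) = ((-2 - 5) + (-2)²)*(-18*(-5)) = (-7 + 4)*90 = -3*90 = -270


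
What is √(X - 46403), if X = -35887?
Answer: I*√82290 ≈ 286.86*I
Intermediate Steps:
√(X - 46403) = √(-35887 - 46403) = √(-82290) = I*√82290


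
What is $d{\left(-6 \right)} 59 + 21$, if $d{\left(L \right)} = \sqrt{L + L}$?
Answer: $21 + 118 i \sqrt{3} \approx 21.0 + 204.38 i$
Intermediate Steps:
$d{\left(L \right)} = \sqrt{2} \sqrt{L}$ ($d{\left(L \right)} = \sqrt{2 L} = \sqrt{2} \sqrt{L}$)
$d{\left(-6 \right)} 59 + 21 = \sqrt{2} \sqrt{-6} \cdot 59 + 21 = \sqrt{2} i \sqrt{6} \cdot 59 + 21 = 2 i \sqrt{3} \cdot 59 + 21 = 118 i \sqrt{3} + 21 = 21 + 118 i \sqrt{3}$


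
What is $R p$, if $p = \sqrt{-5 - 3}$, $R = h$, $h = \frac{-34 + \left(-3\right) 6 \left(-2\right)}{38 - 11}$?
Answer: $\frac{4 i \sqrt{2}}{27} \approx 0.20951 i$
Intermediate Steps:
$h = \frac{2}{27}$ ($h = \frac{-34 - -36}{27} = \left(-34 + 36\right) \frac{1}{27} = 2 \cdot \frac{1}{27} = \frac{2}{27} \approx 0.074074$)
$R = \frac{2}{27} \approx 0.074074$
$p = 2 i \sqrt{2}$ ($p = \sqrt{-8} = 2 i \sqrt{2} \approx 2.8284 i$)
$R p = \frac{2 \cdot 2 i \sqrt{2}}{27} = \frac{4 i \sqrt{2}}{27}$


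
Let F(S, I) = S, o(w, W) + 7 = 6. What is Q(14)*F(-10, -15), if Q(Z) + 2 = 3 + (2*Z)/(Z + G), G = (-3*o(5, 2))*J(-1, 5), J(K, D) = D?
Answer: -570/29 ≈ -19.655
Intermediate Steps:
o(w, W) = -1 (o(w, W) = -7 + 6 = -1)
G = 15 (G = -3*(-1)*5 = 3*5 = 15)
Q(Z) = 1 + 2*Z/(15 + Z) (Q(Z) = -2 + (3 + (2*Z)/(Z + 15)) = -2 + (3 + (2*Z)/(15 + Z)) = -2 + (3 + 2*Z/(15 + Z)) = 1 + 2*Z/(15 + Z))
Q(14)*F(-10, -15) = (3*(5 + 14)/(15 + 14))*(-10) = (3*19/29)*(-10) = (3*(1/29)*19)*(-10) = (57/29)*(-10) = -570/29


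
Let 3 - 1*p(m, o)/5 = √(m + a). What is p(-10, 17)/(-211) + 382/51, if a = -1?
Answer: 79837/10761 + 5*I*√11/211 ≈ 7.4191 + 0.078593*I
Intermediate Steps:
p(m, o) = 15 - 5*√(-1 + m) (p(m, o) = 15 - 5*√(m - 1) = 15 - 5*√(-1 + m))
p(-10, 17)/(-211) + 382/51 = (15 - 5*√(-1 - 10))/(-211) + 382/51 = (15 - 5*I*√11)*(-1/211) + 382*(1/51) = (15 - 5*I*√11)*(-1/211) + 382/51 = (-15/211 + 5*I*√11/211) + 382/51 = 79837/10761 + 5*I*√11/211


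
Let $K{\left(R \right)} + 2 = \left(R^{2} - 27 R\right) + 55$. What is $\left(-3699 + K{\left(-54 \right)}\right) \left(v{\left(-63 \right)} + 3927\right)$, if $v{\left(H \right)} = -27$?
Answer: $2839200$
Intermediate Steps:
$K{\left(R \right)} = 53 + R^{2} - 27 R$ ($K{\left(R \right)} = -2 + \left(\left(R^{2} - 27 R\right) + 55\right) = -2 + \left(55 + R^{2} - 27 R\right) = 53 + R^{2} - 27 R$)
$\left(-3699 + K{\left(-54 \right)}\right) \left(v{\left(-63 \right)} + 3927\right) = \left(-3699 + \left(53 + \left(-54\right)^{2} - -1458\right)\right) \left(-27 + 3927\right) = \left(-3699 + \left(53 + 2916 + 1458\right)\right) 3900 = \left(-3699 + 4427\right) 3900 = 728 \cdot 3900 = 2839200$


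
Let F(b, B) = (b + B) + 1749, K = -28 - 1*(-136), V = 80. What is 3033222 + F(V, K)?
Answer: 3035159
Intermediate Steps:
K = 108 (K = -28 + 136 = 108)
F(b, B) = 1749 + B + b (F(b, B) = (B + b) + 1749 = 1749 + B + b)
3033222 + F(V, K) = 3033222 + (1749 + 108 + 80) = 3033222 + 1937 = 3035159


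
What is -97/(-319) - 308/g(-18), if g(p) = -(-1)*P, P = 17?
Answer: -96603/5423 ≈ -17.814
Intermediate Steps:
g(p) = 17 (g(p) = -(-1)*17 = -1*(-17) = 17)
-97/(-319) - 308/g(-18) = -97/(-319) - 308/17 = -97*(-1/319) - 308*1/17 = 97/319 - 308/17 = -96603/5423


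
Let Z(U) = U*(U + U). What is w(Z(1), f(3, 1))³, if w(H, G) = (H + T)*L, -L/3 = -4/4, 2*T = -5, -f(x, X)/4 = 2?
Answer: -27/8 ≈ -3.3750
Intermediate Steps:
f(x, X) = -8 (f(x, X) = -4*2 = -8)
T = -5/2 (T = (½)*(-5) = -5/2 ≈ -2.5000)
L = 3 (L = -(-12)/4 = -3*(-1) = 3)
Z(U) = 2*U² (Z(U) = U*(2*U) = 2*U²)
w(H, G) = -15/2 + 3*H (w(H, G) = (H - 5/2)*3 = (-5/2 + H)*3 = -15/2 + 3*H)
w(Z(1), f(3, 1))³ = (-15/2 + 3*(2*1²))³ = (-15/2 + 3*(2*1))³ = (-15/2 + 3*2)³ = (-15/2 + 6)³ = (-3/2)³ = -27/8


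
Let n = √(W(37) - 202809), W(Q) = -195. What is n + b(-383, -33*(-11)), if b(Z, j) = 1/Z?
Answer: -1/383 + 6*I*√5639 ≈ -0.002611 + 450.56*I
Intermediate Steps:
n = 6*I*√5639 (n = √(-195 - 202809) = √(-203004) = 6*I*√5639 ≈ 450.56*I)
n + b(-383, -33*(-11)) = 6*I*√5639 + 1/(-383) = 6*I*√5639 - 1/383 = -1/383 + 6*I*√5639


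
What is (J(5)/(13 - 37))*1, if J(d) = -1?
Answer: 1/24 ≈ 0.041667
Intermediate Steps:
(J(5)/(13 - 37))*1 = (-1/(13 - 37))*1 = (-1/(-24))*1 = -1/24*(-1)*1 = (1/24)*1 = 1/24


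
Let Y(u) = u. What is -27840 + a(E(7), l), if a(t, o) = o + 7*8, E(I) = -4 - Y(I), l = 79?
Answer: -27705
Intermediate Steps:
E(I) = -4 - I
a(t, o) = 56 + o (a(t, o) = o + 56 = 56 + o)
-27840 + a(E(7), l) = -27840 + (56 + 79) = -27840 + 135 = -27705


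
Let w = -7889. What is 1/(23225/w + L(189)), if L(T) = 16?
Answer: 7889/102999 ≈ 0.076593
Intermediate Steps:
1/(23225/w + L(189)) = 1/(23225/(-7889) + 16) = 1/(23225*(-1/7889) + 16) = 1/(-23225/7889 + 16) = 1/(102999/7889) = 7889/102999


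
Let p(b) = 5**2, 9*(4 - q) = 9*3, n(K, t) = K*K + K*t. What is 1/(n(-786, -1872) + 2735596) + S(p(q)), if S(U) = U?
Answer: 120619601/4824784 ≈ 25.000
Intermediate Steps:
n(K, t) = K**2 + K*t
q = 1 (q = 4 - 3 = 1)
p(b) = 25
1/(n(-786, -1872) + 2735596) + S(p(q)) = 1/(-786*(-786 - 1872) + 2735596) + 25 = 1/(-786*(-2658) + 2735596) + 25 = 1/(2089188 + 2735596) + 25 = 1/4824784 + 25 = 120619601/4824784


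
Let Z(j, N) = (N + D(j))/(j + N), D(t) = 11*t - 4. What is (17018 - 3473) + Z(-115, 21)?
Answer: 637239/47 ≈ 13558.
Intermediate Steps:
D(t) = -4 + 11*t
Z(j, N) = (-4 + N + 11*j)/(N + j) (Z(j, N) = (N + (-4 + 11*j))/(j + N) = (-4 + N + 11*j)/(N + j))
(17018 - 3473) + Z(-115, 21) = (17018 - 3473) + (-4 + 21 + 11*(-115))/(21 - 115) = 13545 + (-4 + 21 - 1265)/(-94) = 13545 - 1/94*(-1248) = 13545 + 624/47 = 637239/47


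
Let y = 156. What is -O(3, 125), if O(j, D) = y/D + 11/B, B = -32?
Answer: -3617/4000 ≈ -0.90425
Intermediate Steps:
O(j, D) = -11/32 + 156/D (O(j, D) = 156/D + 11/(-32) = 156/D + 11*(-1/32) = 156/D - 11/32 = -11/32 + 156/D)
-O(3, 125) = -(-11/32 + 156/125) = -1*3617/4000 = -3617/4000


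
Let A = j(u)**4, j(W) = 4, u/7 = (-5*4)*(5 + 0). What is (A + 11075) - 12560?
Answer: -1229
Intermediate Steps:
u = -700 (u = 7*((-5*4)*(5 + 0)) = 7*(-20*5) = 7*(-100) = -700)
A = 256 (A = 4**4 = 256)
(A + 11075) - 12560 = (256 + 11075) - 12560 = 11331 - 12560 = -1229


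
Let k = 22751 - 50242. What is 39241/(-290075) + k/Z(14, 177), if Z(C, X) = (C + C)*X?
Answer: -8168930221/1437611700 ≈ -5.6823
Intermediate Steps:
Z(C, X) = 2*C*X (Z(C, X) = (2*C)*X = 2*C*X)
k = -27491
39241/(-290075) + k/Z(14, 177) = 39241/(-290075) - 27491/(2*14*177) = 39241*(-1/290075) - 27491/4956 = -39241/290075 - 27491*1/4956 = -39241/290075 - 27491/4956 = -8168930221/1437611700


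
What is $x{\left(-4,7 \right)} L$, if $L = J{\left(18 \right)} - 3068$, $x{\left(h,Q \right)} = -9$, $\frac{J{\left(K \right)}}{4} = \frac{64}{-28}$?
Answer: $\frac{193860}{7} \approx 27694.0$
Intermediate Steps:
$J{\left(K \right)} = - \frac{64}{7}$ ($J{\left(K \right)} = 4 \frac{64}{-28} = 4 \cdot 64 \left(- \frac{1}{28}\right) = 4 \left(- \frac{16}{7}\right) = - \frac{64}{7}$)
$L = - \frac{21540}{7}$ ($L = - \frac{64}{7} - 3068 = - \frac{21540}{7} \approx -3077.1$)
$x{\left(-4,7 \right)} L = \left(-9\right) \left(- \frac{21540}{7}\right) = \frac{193860}{7}$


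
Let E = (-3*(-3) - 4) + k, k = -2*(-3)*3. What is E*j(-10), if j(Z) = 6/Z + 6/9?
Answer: 23/15 ≈ 1.5333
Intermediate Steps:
j(Z) = 2/3 + 6/Z (j(Z) = 6/Z + 6*(1/9) = 6/Z + 2/3 = 2/3 + 6/Z)
k = 18 (k = 6*3 = 18)
E = 23 (E = (-3*(-3) - 4) + 18 = (9 - 4) + 18 = 5 + 18 = 23)
E*j(-10) = 23*(2/3 + 6/(-10)) = 23*(2/3 + 6*(-1/10)) = 23*(2/3 - 3/5) = 23*(1/15) = 23/15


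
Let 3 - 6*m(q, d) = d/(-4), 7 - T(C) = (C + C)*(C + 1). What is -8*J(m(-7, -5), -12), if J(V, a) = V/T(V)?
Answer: -96/257 ≈ -0.37354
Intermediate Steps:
T(C) = 7 - 2*C*(1 + C) (T(C) = 7 - (C + C)*(C + 1) = 7 - 2*C*(1 + C))
m(q, d) = ½ + d/24 (m(q, d) = ½ - d/(6*(-4)) = ½ - d*(-1)/(6*4) = ½ - (-1)*d/24 = ½ + d/24)
J(V, a) = V/(7 - 2*V - 2*V²)
-8*J(m(-7, -5), -12) = -(-8)*(½ + (1/24)*(-5))/(-7 + 2*(½ + (1/24)*(-5)) + 2*(½ + (1/24)*(-5))²) = -(-8)*(½ - 5/24)/(-7 + 2*(½ - 5/24) + 2*(½ - 5/24)²) = -(-8)*7/(24*(-7 + 2*(7/24) + 2*(7/24)²)) = -(-8)*7/(24*(-7 + 7/12 + 2*(49/576))) = -(-8)*7/(24*(-7 + 7/12 + 49/288)) = -(-8)*7/(24*(-1799/288)) = -(-8)*7*(-288)/(24*1799) = -8*12/257 = -96/257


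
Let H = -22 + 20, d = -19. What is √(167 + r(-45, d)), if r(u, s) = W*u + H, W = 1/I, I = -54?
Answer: √5970/6 ≈ 12.878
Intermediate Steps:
W = -1/54 (W = 1/(-54) = -1/54 ≈ -0.018519)
H = -2
r(u, s) = -2 - u/54 (r(u, s) = -u/54 - 2 = -2 - u/54)
√(167 + r(-45, d)) = √(167 + (-2 - 1/54*(-45))) = √(167 + (-2 + ⅚)) = √(167 - 7/6) = √(995/6) = √5970/6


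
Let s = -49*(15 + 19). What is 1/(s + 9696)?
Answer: 1/8030 ≈ 0.00012453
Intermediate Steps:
s = -1666 (s = -49*34 = -1666)
1/(s + 9696) = 1/(-1666 + 9696) = 1/8030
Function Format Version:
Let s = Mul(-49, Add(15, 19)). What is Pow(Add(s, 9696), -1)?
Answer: Rational(1, 8030) ≈ 0.00012453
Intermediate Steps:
s = -1666 (s = Mul(-49, 34) = -1666)
Pow(Add(s, 9696), -1) = Pow(Add(-1666, 9696), -1) = Pow(8030, -1) = Rational(1, 8030)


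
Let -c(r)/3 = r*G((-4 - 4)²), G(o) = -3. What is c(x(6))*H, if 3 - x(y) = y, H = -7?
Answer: 189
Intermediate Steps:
x(y) = 3 - y
c(r) = 9*r (c(r) = -3*r*(-3) = -(-9)*r = 9*r)
c(x(6))*H = (9*(3 - 1*6))*(-7) = (9*(3 - 6))*(-7) = (9*(-3))*(-7) = -27*(-7) = 189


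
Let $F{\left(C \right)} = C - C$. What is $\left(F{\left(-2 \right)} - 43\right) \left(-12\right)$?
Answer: $516$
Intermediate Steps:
$F{\left(C \right)} = 0$
$\left(F{\left(-2 \right)} - 43\right) \left(-12\right) = \left(0 - 43\right) \left(-12\right) = \left(-43\right) \left(-12\right) = 516$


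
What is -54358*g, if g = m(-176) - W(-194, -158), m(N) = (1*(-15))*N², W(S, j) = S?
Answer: 25246355668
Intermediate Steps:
m(N) = -15*N²
g = -464446 (g = -15*(-176)² - 1*(-194) = -15*30976 + 194 = -464640 + 194 = -464446)
-54358*g = -54358/(1/(-464446)) = -54358/(-1/464446) = -54358*(-464446) = 25246355668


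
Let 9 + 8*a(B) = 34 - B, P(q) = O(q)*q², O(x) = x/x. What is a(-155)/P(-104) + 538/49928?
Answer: 1735597/135005312 ≈ 0.012856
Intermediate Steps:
O(x) = 1
P(q) = q² (P(q) = 1*q² = q²)
a(B) = 25/8 - B/8 (a(B) = -9/8 + (34 - B)/8 = -9/8 + (17/4 - B/8) = 25/8 - B/8)
a(-155)/P(-104) + 538/49928 = (25/8 - ⅛*(-155))/((-104)²) + 538/49928 = (25/8 + 155/8)/10816 + 538*(1/49928) = (45/2)*(1/10816) + 269/24964 = 45/21632 + 269/24964 = 1735597/135005312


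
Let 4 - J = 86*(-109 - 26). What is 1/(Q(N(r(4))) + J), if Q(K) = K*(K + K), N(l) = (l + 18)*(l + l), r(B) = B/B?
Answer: 1/14502 ≈ 6.8956e-5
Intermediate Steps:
r(B) = 1
N(l) = 2*l*(18 + l) (N(l) = (18 + l)*(2*l) = 2*l*(18 + l))
Q(K) = 2*K² (Q(K) = K*(2*K) = 2*K²)
J = 11614 (J = 4 - 86*(-109 - 26) = 4 - 86*(-135) = 4 - 1*(-11610) = 4 + 11610 = 11614)
1/(Q(N(r(4))) + J) = 1/(2*(2*1*(18 + 1))² + 11614) = 1/(2*(2*1*19)² + 11614) = 1/(2*38² + 11614) = 1/(2*1444 + 11614) = 1/(2888 + 11614) = 1/14502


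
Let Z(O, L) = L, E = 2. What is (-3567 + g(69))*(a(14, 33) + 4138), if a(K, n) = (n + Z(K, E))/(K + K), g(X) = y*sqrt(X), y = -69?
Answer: -59058819/4 - 1142433*sqrt(69)/4 ≈ -1.7137e+7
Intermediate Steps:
g(X) = -69*sqrt(X)
a(K, n) = (2 + n)/(2*K) (a(K, n) = (n + 2)/(K + K) = (2 + n)/((2*K)) = (2 + n)*(1/(2*K)) = (2 + n)/(2*K))
(-3567 + g(69))*(a(14, 33) + 4138) = (-3567 - 69*sqrt(69))*((1/2)*(2 + 33)/14 + 4138) = (-3567 - 69*sqrt(69))*((1/2)*(1/14)*35 + 4138) = (-3567 - 69*sqrt(69))*(5/4 + 4138) = (-3567 - 69*sqrt(69))*(16557/4) = -59058819/4 - 1142433*sqrt(69)/4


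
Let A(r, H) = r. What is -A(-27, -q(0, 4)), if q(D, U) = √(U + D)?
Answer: 27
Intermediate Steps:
q(D, U) = √(D + U)
-A(-27, -q(0, 4)) = -1*(-27) = 27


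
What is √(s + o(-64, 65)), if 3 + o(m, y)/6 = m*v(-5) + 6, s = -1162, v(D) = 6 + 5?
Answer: 2*I*√1342 ≈ 73.267*I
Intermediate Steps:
v(D) = 11
o(m, y) = 18 + 66*m (o(m, y) = -18 + 6*(m*11 + 6) = -18 + 6*(11*m + 6) = -18 + 6*(6 + 11*m) = -18 + (36 + 66*m) = 18 + 66*m)
√(s + o(-64, 65)) = √(-1162 + (18 + 66*(-64))) = √(-1162 + (18 - 4224)) = √(-1162 - 4206) = √(-5368) = 2*I*√1342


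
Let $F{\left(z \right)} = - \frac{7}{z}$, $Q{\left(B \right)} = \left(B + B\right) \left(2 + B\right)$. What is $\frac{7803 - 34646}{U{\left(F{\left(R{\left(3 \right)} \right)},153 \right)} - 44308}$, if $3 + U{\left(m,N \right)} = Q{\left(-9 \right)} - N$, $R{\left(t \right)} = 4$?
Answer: $\frac{26843}{44338} \approx 0.60542$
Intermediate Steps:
$Q{\left(B \right)} = 2 B \left(2 + B\right)$
$U{\left(m,N \right)} = 123 - N$ ($U{\left(m,N \right)} = -3 - \left(N + 18 \left(2 - 9\right)\right) = -3 - \left(-126 + N\right) = 123 - N$)
$\frac{7803 - 34646}{U{\left(F{\left(R{\left(3 \right)} \right)},153 \right)} - 44308} = \frac{7803 - 34646}{\left(123 - 153\right) - 44308} = - \frac{26843}{\left(123 - 153\right) - 44308} = - \frac{26843}{-30 - 44308} = - \frac{26843}{-44338} = \left(-26843\right) \left(- \frac{1}{44338}\right) = \frac{26843}{44338}$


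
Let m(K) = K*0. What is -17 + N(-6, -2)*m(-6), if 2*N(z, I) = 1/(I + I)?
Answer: -17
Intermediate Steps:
N(z, I) = 1/(4*I) (N(z, I) = 1/(2*(I + I)) = 1/(2*((2*I))) = (1/(2*I))/2 = 1/(4*I))
m(K) = 0
-17 + N(-6, -2)*m(-6) = -17 + ((1/4)/(-2))*0 = -17 + ((1/4)*(-1/2))*0 = -17 - 1/8*0 = -17 + 0 = -17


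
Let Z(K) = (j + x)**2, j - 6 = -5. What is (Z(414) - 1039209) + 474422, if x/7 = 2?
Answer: -564562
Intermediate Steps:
j = 1 (j = 6 - 5 = 1)
x = 14 (x = 7*2 = 14)
Z(K) = 225 (Z(K) = (1 + 14)**2 = 15**2 = 225)
(Z(414) - 1039209) + 474422 = (225 - 1039209) + 474422 = -1038984 + 474422 = -564562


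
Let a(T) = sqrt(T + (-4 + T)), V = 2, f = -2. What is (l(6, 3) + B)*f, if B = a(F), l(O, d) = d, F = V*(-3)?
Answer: -6 - 8*I ≈ -6.0 - 8.0*I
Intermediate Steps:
F = -6 (F = 2*(-3) = -6)
a(T) = sqrt(-4 + 2*T)
B = 4*I (B = sqrt(-4 + 2*(-6)) = sqrt(-4 - 12) = sqrt(-16) = 4*I ≈ 4.0*I)
(l(6, 3) + B)*f = (3 + 4*I)*(-2) = -6 - 8*I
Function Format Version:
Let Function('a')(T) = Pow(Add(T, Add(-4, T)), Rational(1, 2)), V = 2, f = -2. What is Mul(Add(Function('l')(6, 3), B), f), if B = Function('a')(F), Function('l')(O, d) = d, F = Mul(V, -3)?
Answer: Add(-6, Mul(-8, I)) ≈ Add(-6.0000, Mul(-8.0000, I))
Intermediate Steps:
F = -6 (F = Mul(2, -3) = -6)
Function('a')(T) = Pow(Add(-4, Mul(2, T)), Rational(1, 2))
B = Mul(4, I) (B = Pow(Add(-4, Mul(2, -6)), Rational(1, 2)) = Pow(Add(-4, -12), Rational(1, 2)) = Pow(-16, Rational(1, 2)) = Mul(4, I) ≈ Mul(4.0000, I))
Mul(Add(Function('l')(6, 3), B), f) = Mul(Add(3, Mul(4, I)), -2) = Add(-6, Mul(-8, I))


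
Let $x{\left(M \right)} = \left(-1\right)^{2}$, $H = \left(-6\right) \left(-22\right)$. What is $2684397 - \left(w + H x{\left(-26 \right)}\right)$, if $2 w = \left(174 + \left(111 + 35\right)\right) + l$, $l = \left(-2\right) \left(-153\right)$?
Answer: $2683952$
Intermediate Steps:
$l = 306$
$H = 132$
$x{\left(M \right)} = 1$
$w = 313$ ($w = \frac{\left(174 + \left(111 + 35\right)\right) + 306}{2} = \frac{\left(174 + 146\right) + 306}{2} = \frac{320 + 306}{2} = \frac{1}{2} \cdot 626 = 313$)
$2684397 - \left(w + H x{\left(-26 \right)}\right) = 2684397 - \left(313 + 132 \cdot 1\right) = 2684397 - \left(313 + 132\right) = 2684397 - 445 = 2683952$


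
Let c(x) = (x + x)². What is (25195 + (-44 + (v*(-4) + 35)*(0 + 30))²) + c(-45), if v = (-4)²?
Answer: 868691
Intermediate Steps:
v = 16
c(x) = 4*x² (c(x) = (2*x)² = 4*x²)
(25195 + (-44 + (v*(-4) + 35)*(0 + 30))²) + c(-45) = (25195 + (-44 + (16*(-4) + 35)*(0 + 30))²) + 4*(-45)² = (25195 + (-44 + (-64 + 35)*30)²) + 4*2025 = (25195 + (-44 - 29*30)²) + 8100 = (25195 + (-44 - 870)²) + 8100 = (25195 + (-914)²) + 8100 = (25195 + 835396) + 8100 = 860591 + 8100 = 868691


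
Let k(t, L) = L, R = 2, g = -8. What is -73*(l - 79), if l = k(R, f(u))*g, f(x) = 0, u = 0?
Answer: 5767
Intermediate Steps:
l = 0 (l = 0*(-8) = 0)
-73*(l - 79) = -73*(0 - 79) = -73*(-79) = 5767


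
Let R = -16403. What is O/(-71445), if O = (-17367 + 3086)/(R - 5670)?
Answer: -14281/1577005485 ≈ -9.0558e-6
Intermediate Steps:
O = 14281/22073 (O = (-17367 + 3086)/(-16403 - 5670) = -14281/(-22073) = -14281*(-1/22073) = 14281/22073 ≈ 0.64699)
O/(-71445) = (14281/22073)/(-71445) = (14281/22073)*(-1/71445) = -14281/1577005485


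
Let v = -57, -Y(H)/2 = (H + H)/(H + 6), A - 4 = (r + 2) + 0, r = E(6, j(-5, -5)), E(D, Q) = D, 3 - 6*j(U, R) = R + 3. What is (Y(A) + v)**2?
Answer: 32041/9 ≈ 3560.1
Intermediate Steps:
j(U, R) = -R/6 (j(U, R) = 1/2 - (R + 3)/6 = 1/2 - (3 + R)/6 = 1/2 + (-1/2 - R/6) = -R/6)
r = 6
A = 12 (A = 4 + ((6 + 2) + 0) = 4 + (8 + 0) = 4 + 8 = 12)
Y(H) = -4*H/(6 + H) (Y(H) = -2*(H + H)/(H + 6) = -2*2*H/(6 + H) = -4*H/(6 + H))
(Y(A) + v)**2 = (-4*12/(6 + 12) - 57)**2 = (-4*12/18 - 57)**2 = (-4*12*1/18 - 57)**2 = (-8/3 - 57)**2 = (-179/3)**2 = 32041/9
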